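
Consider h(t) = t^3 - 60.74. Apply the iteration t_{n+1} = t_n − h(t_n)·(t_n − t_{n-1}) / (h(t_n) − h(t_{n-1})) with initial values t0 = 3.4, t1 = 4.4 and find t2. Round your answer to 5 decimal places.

h(3.4) = -21.4360000, h(4.4) = 24.4440000
t2 = 4.4000000 − 24.4440000·(4.4000000 − 3.4000000) / (24.4440000 − (-21.4360000)) = 4.4000000 − (24.4440000)/(45.8800000) = 3.8672188

3.86722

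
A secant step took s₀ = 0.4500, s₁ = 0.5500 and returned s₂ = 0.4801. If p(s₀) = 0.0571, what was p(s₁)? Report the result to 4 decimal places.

The secant line through (0.4500, 0.0571) and (0.5500, p(s₁)) crosses zero at s₂ = 0.4801.
So (0.4500, 0.0571), (0.5500, p(s₁)), (0.4801, 0) are collinear:
p(s₁) = 0.0571 · (0.5500 − 0.4801) / (0.4500 − 0.4801) = 0.0571 · (0.069900)/(-0.030100) = -0.132601

-0.1326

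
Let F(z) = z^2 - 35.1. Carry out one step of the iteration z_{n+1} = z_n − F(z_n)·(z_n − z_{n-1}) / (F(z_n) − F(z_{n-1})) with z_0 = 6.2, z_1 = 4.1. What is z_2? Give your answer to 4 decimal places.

5.8757

F(6.2) = 3.340000, F(4.1) = -18.290000
z_2 = 4.100000 − (-18.290000)·(4.100000 − 6.200000) / (-18.290000 − 3.340000) = 4.100000 − (38.409000)/(-21.630000) = 5.875728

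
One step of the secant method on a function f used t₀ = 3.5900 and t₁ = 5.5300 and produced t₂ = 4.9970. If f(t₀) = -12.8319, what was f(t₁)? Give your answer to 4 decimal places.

4.8610

The secant line through (3.5900, -12.8319) and (5.5300, f(t₁)) crosses zero at t₂ = 4.9970.
So (3.5900, -12.8319), (5.5300, f(t₁)), (4.9970, 0) are collinear:
f(t₁) = -12.8319 · (5.5300 − 4.9970) / (3.5900 − 4.9970) = -12.8319 · (0.533000)/(-1.407000) = 4.860983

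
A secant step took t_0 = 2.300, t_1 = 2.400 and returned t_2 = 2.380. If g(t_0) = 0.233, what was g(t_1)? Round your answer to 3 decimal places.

The secant line through (2.300, 0.233) and (2.400, g(t_1)) crosses zero at t_2 = 2.380.
So (2.300, 0.233), (2.400, g(t_1)), (2.380, 0) are collinear:
g(t_1) = 0.233 · (2.400 − 2.380) / (2.300 − 2.380) = 0.233 · (0.02000)/(-0.08000) = -0.05825

-0.058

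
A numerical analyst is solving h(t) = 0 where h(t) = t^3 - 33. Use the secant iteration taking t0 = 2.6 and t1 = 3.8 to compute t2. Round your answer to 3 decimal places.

h(2.6) = -15.42400, h(3.8) = 21.87200
t2 = 3.80000 − 21.87200·(3.80000 − 2.60000) / (21.87200 − (-15.42400)) = 3.80000 − (26.24640)/(37.29600) = 3.09627

3.096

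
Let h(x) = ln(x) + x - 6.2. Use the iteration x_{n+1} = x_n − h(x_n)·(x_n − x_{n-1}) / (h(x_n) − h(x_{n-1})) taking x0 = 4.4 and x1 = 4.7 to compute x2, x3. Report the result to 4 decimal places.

h(4.4) = -0.318395, h(4.7) = 0.047563
x2 = 4.700000 − 0.047563·(4.700000 − 4.400000) / (0.047563 − (-0.318395)) = 4.700000 − (0.014269)/(0.365958) = 4.661010
h(4.661010) = 0.000242
x3 = 4.661010 − 0.000242·(4.661010 − 4.700000) / (0.000242 − 0.047563) = 4.661010 − (-0.000009)/(-0.047321) = 4.660810

4.6610, 4.6608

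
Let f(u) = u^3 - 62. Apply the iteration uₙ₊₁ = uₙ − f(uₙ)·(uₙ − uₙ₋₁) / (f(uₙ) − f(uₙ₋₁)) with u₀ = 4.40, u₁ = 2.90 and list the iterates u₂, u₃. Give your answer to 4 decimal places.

3.8280, 4.0009

f(4.40) = 23.184000, f(2.90) = -37.611000
u₂ = 2.900000 − (-37.611000)·(2.900000 − 4.400000) / (-37.611000 − 23.184000) = 2.900000 − (56.416500)/(-60.795000) = 3.827979
f(3.827979) = -5.906992
u₃ = 3.827979 − (-5.906992)·(3.827979 − 2.900000) / (-5.906992 − (-37.611000)) = 3.827979 − (-5.481566)/(31.704008) = 4.000877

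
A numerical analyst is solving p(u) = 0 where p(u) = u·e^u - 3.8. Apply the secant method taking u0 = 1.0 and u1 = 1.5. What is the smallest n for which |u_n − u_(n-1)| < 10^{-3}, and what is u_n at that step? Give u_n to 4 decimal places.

p(1.0) = -1.081718, p(1.5) = 2.922534
u2 = 1.500000 − 2.922534·(0.500000)/(4.004252) = 1.135071;  |Δ| = 0.364929
p(1.135071) = -0.268345
u3 = 1.135071 − (-0.268345)·(-0.364929)/(-3.190879) = 1.165761;  |Δ| = 0.030690
p(1.165761) = -0.059816
u4 = 1.165761 − (-0.059816)·(0.030690)/(0.208529) = 1.174564;  |Δ| = 0.008803
p(1.174564) = 0.001749
u5 = 1.174564 − 0.001749·(0.008803)/(0.061565) = 1.174314;  |Δ| = 0.000250
|u5 − u4| = 0.000250 < 10^{-3}

n = 5, u_n = 1.1743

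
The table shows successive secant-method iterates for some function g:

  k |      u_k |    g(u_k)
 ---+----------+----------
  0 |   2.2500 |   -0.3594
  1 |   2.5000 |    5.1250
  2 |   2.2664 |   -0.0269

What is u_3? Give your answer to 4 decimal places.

2.2676

u_3 = 2.2664 − (-0.0269)·(2.2664 − 2.5000) / (-0.0269 − 5.1250)
   = 2.2664 − (0.006284)/(-5.151900) = 2.267620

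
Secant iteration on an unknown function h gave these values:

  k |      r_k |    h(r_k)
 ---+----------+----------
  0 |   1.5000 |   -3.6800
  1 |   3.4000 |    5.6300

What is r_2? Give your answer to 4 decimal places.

r_2 = 3.4000 − 5.6300·(3.4000 − 1.5000) / (5.6300 − (-3.6800))
   = 3.4000 − (10.697000)/(9.310000) = 2.251020

2.2510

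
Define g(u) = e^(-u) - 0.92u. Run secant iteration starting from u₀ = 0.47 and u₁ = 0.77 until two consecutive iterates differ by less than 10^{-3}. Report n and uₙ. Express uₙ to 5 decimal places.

g(0.47) = 0.1926023, g(0.77) = -0.2453869
u₂ = 0.7700000 − (-0.2453869)·(0.3000000)/(-0.4379892) = 0.6019226;  |Δ| = 0.1680774
g(0.6019226) = -0.0060113
u₃ = 0.6019226 − (-0.0060113)·(-0.1680774)/(0.2393756) = 0.5977018;  |Δ| = 0.0042208
g(0.5977018) = 0.0001887
u₄ = 0.5977018 − 0.0001887·(-0.0042208)/(0.0062000) = 0.5978303;  |Δ| = 0.0001285
|u₄ − u₃| = 0.0001285 < 10^{-3}

n = 4, uₙ = 0.59783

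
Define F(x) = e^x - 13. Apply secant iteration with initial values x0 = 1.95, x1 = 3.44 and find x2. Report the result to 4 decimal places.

2.3183

F(1.95) = -5.971312, F(3.44) = 18.186958
x2 = 3.440000 − 18.186958·(3.440000 − 1.950000) / (18.186958 − (-5.971312)) = 3.440000 − (27.098568)/(24.158271) = 2.318290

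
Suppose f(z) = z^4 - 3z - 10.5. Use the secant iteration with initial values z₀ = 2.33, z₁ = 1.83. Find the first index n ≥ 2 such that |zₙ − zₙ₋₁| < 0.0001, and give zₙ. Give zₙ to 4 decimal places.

f(2.33) = 11.982955, f(1.83) = -4.774869
z₂ = 1.830000 − (-4.774869)·(-0.500000)/(-16.757824) = 1.972467;  |Δ| = 0.142467
f(1.972467) = -1.280434
z₃ = 1.972467 − (-1.280434)·(0.142467)/(3.494435) = 2.024670;  |Δ| = 0.052203
f(2.024670) = 0.230147
z₄ = 2.024670 − 0.230147·(0.052203)/(1.510581) = 2.016716;  |Δ| = 0.007953
f(2.016716) = -0.008486
z₅ = 2.016716 − (-0.008486)·(-0.007953)/(-0.238633) = 2.016999;  |Δ| = 0.000283
f(2.016999) = -0.000053
z₆ = 2.016999 − (-0.000053)·(0.000283)/(0.008433) = 2.017001;  |Δ| = 0.000002
|z₆ − z₅| = 0.000002 < 0.0001

n = 6, zₙ = 2.0170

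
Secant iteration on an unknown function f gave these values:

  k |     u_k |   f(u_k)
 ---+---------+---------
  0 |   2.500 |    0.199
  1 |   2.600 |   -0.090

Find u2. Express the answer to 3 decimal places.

2.569

u2 = 2.600 − (-0.090)·(2.600 − 2.500) / (-0.090 − 0.199)
   = 2.600 − (-0.00900)/(-0.28900) = 2.56886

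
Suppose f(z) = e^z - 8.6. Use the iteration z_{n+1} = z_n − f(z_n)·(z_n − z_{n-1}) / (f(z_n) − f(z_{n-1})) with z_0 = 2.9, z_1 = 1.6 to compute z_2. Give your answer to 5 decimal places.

f(2.9) = 9.5741454, f(1.6) = -3.6469676
z_2 = 1.6000000 − (-3.6469676)·(1.6000000 − 2.9000000) / (-3.6469676 − 9.5741454) = 1.6000000 − (4.7410578)/(-13.2211129) = 1.9585975

1.95860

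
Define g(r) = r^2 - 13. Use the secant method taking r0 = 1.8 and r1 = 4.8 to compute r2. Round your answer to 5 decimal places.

g(1.8) = -9.7600000, g(4.8) = 10.0400000
r2 = 4.8000000 − 10.0400000·(4.8000000 − 1.8000000) / (10.0400000 − (-9.7600000)) = 4.8000000 − (30.1200000)/(19.8000000) = 3.2787879

3.27879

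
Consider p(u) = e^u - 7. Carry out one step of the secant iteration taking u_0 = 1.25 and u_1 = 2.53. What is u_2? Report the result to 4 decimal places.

1.7457

p(1.25) = -3.509657, p(2.53) = 5.553506
u_2 = 2.530000 − 5.553506·(2.530000 − 1.250000) / (5.553506 − (-3.509657)) = 2.530000 − (7.108488)/(9.063163) = 1.745673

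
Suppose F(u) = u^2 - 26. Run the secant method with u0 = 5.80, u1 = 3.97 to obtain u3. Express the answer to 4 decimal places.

F(5.80) = 7.640000, F(3.97) = -10.239100
u2 = 3.970000 − (-10.239100)·(3.970000 − 5.800000) / (-10.239100 − 7.640000) = 3.970000 − (18.737553)/(-17.879100) = 5.018014
F(5.018014) = -0.819532
u3 = 5.018014 − (-0.819532)·(5.018014 − 3.970000) / (-0.819532 − (-10.239100)) = 5.018014 − (-0.858881)/(9.419568) = 5.109195

5.1092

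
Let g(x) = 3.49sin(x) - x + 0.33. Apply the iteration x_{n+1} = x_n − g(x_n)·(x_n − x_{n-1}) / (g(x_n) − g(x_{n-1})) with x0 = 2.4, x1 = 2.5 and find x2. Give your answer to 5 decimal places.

g(2.4) = 0.2873665, g(2.5) = -0.0813322
x2 = 2.5000000 − (-0.0813322)·(2.5000000 − 2.4000000) / (-0.0813322 − 0.2873665) = 2.5000000 − (-0.0081332)/(-0.3686987) = 2.4779407

2.47794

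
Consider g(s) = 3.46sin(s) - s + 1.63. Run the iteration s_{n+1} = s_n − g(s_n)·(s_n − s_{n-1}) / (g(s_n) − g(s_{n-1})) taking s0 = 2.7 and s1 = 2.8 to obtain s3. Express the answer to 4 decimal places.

g(2.7) = 0.408734, g(2.8) = -0.010941
s2 = 2.800000 − (-0.010941)·(2.800000 − 2.700000) / (-0.010941 − 0.408734) = 2.800000 − (-0.001094)/(-0.419675) = 2.797393
g(2.797393) = 0.000161
s3 = 2.797393 − 0.000161·(2.797393 − 2.800000) / (0.000161 − (-0.010941)) = 2.797393 − (0.000000)/(0.011102) = 2.797431

2.7974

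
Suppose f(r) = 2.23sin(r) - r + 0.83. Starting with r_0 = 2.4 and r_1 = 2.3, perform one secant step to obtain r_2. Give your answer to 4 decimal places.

f(2.4) = -0.063717, f(2.3) = 0.192923
r_2 = 2.300000 − 0.192923·(2.300000 − 2.400000) / (0.192923 − (-0.063717)) = 2.300000 − (-0.019292)/(0.256640) = 2.375173

2.3752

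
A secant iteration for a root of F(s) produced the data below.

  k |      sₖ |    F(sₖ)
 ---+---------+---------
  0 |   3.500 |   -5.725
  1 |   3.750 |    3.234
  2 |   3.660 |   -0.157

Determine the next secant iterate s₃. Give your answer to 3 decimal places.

3.664

s₃ = 3.660 − (-0.157)·(3.660 − 3.750) / (-0.157 − 3.234)
   = 3.660 − (0.01413)/(-3.39100) = 3.66417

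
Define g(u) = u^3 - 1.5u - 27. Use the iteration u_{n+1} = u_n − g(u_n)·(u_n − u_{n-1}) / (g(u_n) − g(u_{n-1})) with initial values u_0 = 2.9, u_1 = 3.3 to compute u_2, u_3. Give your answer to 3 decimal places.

3.154, 3.166

g(2.9) = -6.96100, g(3.3) = 3.98700
u_2 = 3.30000 − 3.98700·(3.30000 − 2.90000) / (3.98700 − (-6.96100)) = 3.30000 − (1.59480)/(10.94800) = 3.15433
g(3.15433) = -0.34656
u_3 = 3.15433 − (-0.34656)·(3.15433 − 3.30000) / (-0.34656 − 3.98700) = 3.15433 − (0.05048)/(-4.33356) = 3.16598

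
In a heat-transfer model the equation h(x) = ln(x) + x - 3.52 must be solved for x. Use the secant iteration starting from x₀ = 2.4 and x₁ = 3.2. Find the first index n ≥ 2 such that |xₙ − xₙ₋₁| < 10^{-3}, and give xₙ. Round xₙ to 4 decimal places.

n = 4, xₙ = 2.5744

h(2.4) = -0.244531, h(3.2) = 0.843151
x₂ = 3.200000 − 0.843151·(0.800000)/(1.087682) = 2.579855;  |Δ| = 0.620145
h(2.579855) = 0.007588
x₃ = 2.579855 − 0.007588·(-0.620145)/(-0.835563) = 2.574223;  |Δ| = 0.005632
h(2.574223) = -0.000229
x₄ = 2.574223 − (-0.000229)·(-0.005632)/(-0.007817) = 2.574388;  |Δ| = 0.000165
|x₄ − x₃| = 0.000165 < 10^{-3}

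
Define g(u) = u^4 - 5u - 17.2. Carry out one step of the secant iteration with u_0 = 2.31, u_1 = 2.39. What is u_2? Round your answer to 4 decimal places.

2.3159

g(2.31) = -0.276037, g(2.39) = 3.478086
u_2 = 2.390000 − 3.478086·(2.390000 − 2.310000) / (3.478086 − (-0.276037)) = 2.390000 − (0.278247)/(3.754123) = 2.315882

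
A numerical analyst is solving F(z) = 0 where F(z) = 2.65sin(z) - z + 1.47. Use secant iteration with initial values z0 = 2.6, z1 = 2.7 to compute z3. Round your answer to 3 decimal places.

2.671

F(2.6) = 0.23608, F(2.7) = -0.09744
z2 = 2.70000 − (-0.09744)·(2.70000 − 2.60000) / (-0.09744 − 0.23608) = 2.70000 − (-0.00974)/(-0.33352) = 2.67078
F(2.67078) = 0.00128
z3 = 2.67078 − 0.00128·(2.67078 − 2.70000) / (0.00128 − (-0.09744)) = 2.67078 − (-0.00004)/(0.09872) = 2.67116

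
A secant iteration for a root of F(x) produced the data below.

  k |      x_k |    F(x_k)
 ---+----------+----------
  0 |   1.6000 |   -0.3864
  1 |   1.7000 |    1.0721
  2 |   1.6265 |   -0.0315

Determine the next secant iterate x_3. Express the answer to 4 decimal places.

1.6286

x_3 = 1.6265 − (-0.0315)·(1.6265 − 1.7000) / (-0.0315 − 1.0721)
   = 1.6265 − (0.002315)/(-1.103600) = 1.628598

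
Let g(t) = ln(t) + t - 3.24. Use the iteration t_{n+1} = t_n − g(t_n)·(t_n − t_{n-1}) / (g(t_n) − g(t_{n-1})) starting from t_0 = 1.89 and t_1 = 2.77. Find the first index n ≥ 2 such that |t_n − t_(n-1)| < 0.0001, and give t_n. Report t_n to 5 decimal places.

g(1.89) = -0.7134232, g(2.77) = 0.5488473
t_2 = 2.7700000 − 0.5488473·(0.8800000)/(1.2622705) = 2.3873676;  |Δ| = 0.3826324
g(2.3873676) = 0.0175589
t_3 = 2.3873676 − 0.0175589·(-0.3826324)/(-0.5312884) = 2.3747217;  |Δ| = 0.0126459
g(2.3747217) = -0.0003980
t_4 = 2.3747217 − (-0.0003980)·(-0.0126459)/(-0.0179569) = 2.3750020;  |Δ| = 0.0002803
g(2.3750020) = 0.0000003
t_5 = 2.3750020 − 0.0000003·(0.0002803)/(0.0003983) = 2.3750018;  |Δ| = 0.0000002
|t_5 − t_4| = 0.0000002 < 0.0001

n = 5, t_n = 2.37500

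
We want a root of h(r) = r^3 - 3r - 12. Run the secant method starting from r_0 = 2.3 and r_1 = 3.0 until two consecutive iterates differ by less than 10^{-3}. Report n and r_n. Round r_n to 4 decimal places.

n = 5, r_n = 2.7219

h(2.3) = -6.733000, h(3.0) = 6.000000
r_2 = 3.000000 − 6.000000·(0.700000)/(12.733000) = 2.670148;  |Δ| = 0.329852
h(2.670148) = -0.973108
r_3 = 2.670148 − (-0.973108)·(-0.329852)/(-6.973108) = 2.716180;  |Δ| = 0.046031
h(2.716180) = -0.109564
r_4 = 2.716180 − (-0.109564)·(0.046031)/(0.863544) = 2.722020;  |Δ| = 0.005840
h(2.722020) = 0.002456
r_5 = 2.722020 − 0.002456·(0.005840)/(0.112021) = 2.721892;  |Δ| = 0.000128
|r_5 − r_4| = 0.000128 < 10^{-3}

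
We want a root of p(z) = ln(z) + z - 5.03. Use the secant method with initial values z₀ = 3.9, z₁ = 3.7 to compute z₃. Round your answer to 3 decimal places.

3.717

p(3.9) = 0.23098, p(3.7) = -0.02167
z₂ = 3.70000 − (-0.02167)·(3.70000 − 3.90000) / (-0.02167 − 0.23098) = 3.70000 − (0.00433)/(-0.25264) = 3.71715
p(3.71715) = 0.00011
z₃ = 3.71715 − 0.00011·(3.71715 − 3.70000) / (0.00011 − (-0.02167)) = 3.71715 − (0.00000)/(0.02178) = 3.71707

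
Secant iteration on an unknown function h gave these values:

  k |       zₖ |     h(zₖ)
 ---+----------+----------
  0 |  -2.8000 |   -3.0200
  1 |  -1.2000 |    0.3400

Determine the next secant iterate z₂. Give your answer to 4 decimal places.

-1.3619

z₂ = -1.2000 − 0.3400·(-1.2000 − (-2.8000)) / (0.3400 − (-3.0200))
   = -1.2000 − (0.544000)/(3.360000) = -1.361905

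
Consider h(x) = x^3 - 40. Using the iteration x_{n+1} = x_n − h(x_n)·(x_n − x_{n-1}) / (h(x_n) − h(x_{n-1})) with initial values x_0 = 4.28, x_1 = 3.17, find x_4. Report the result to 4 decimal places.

h(4.28) = 38.402752, h(3.17) = -8.144987
x_2 = 3.170000 − (-8.144987)·(3.170000 − 4.280000) / (-8.144987 − 38.402752) = 3.170000 − (9.040936)/(-46.547739) = 3.364229
h(3.364229) = -1.923522
x_3 = 3.364229 − (-1.923522)·(3.364229 − 3.170000) / (-1.923522 − (-8.144987)) = 3.364229 − (-0.373604)/(6.221465) = 3.424280
h(3.424280) = 0.152064
x_4 = 3.424280 − 0.152064·(3.424280 − 3.364229) / (0.152064 − (-1.923522)) = 3.424280 − (0.009132)/(2.075586) = 3.419881

3.4199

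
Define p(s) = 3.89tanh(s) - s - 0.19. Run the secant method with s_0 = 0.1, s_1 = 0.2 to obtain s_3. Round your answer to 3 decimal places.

0.066

p(0.1) = 0.09771, p(0.2) = 0.37779
s_2 = 0.20000 − 0.37779·(0.20000 − 0.10000) / (0.37779 − 0.09771) = 0.20000 − (0.03778)/(0.28008) = 0.06511
p(0.06511) = -0.00218
s_3 = 0.06511 − (-0.00218)·(0.06511 − 0.20000) / (-0.00218 − 0.37779) = 0.06511 − (0.00029)/(-0.37997) = 0.06589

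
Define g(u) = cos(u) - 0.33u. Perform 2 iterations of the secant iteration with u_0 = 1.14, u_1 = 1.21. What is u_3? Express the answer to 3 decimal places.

g(1.14) = 0.04139, g(1.21) = -0.04628
u_2 = 1.21000 − (-0.04628)·(1.21000 − 1.14000) / (-0.04628 − 0.04139) = 1.21000 − (-0.00324)/(-0.08768) = 1.17305
g(1.17305) = 0.00024
u_3 = 1.17305 − 0.00024·(1.17305 − 1.21000) / (0.00024 − (-0.04628)) = 1.17305 − (-0.00001)/(0.04652) = 1.17324

1.173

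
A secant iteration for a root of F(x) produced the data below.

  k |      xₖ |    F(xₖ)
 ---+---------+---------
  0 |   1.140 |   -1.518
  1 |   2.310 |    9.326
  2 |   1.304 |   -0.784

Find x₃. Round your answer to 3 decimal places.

1.382

x₃ = 1.304 − (-0.784)·(1.304 − 2.310) / (-0.784 − 9.326)
   = 1.304 − (0.78870)/(-10.11000) = 1.38201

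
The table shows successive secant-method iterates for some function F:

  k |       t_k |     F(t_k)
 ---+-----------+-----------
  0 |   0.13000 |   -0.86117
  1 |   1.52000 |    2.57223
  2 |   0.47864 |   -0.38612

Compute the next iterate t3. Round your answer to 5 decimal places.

t3 = 0.47864 − (-0.38612)·(0.47864 − 1.52000) / (-0.38612 − 2.57223)
   = 0.47864 − (0.4020899)/(-2.9583500) = 0.6145570

0.61456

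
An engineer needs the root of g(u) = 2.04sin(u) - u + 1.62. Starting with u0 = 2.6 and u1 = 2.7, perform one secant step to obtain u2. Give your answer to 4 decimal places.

g(2.6) = 0.071623, g(2.7) = -0.208145
u2 = 2.700000 − (-0.208145)·(2.700000 − 2.600000) / (-0.208145 − 0.071623) = 2.700000 − (-0.020815)/(-0.279768) = 2.625601

2.6256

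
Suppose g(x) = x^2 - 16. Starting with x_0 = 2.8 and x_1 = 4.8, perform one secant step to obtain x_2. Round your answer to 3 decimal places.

g(2.8) = -8.16000, g(4.8) = 7.04000
x_2 = 4.80000 − 7.04000·(4.80000 − 2.80000) / (7.04000 − (-8.16000)) = 4.80000 − (14.08000)/(15.20000) = 3.87368

3.874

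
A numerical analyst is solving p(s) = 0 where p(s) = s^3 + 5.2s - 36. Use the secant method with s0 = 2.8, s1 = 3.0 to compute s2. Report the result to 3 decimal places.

p(2.8) = 0.51200, p(3.0) = 6.60000
s2 = 3.00000 − 6.60000·(3.00000 − 2.80000) / (6.60000 − 0.51200) = 3.00000 − (1.32000)/(6.08800) = 2.78318

2.783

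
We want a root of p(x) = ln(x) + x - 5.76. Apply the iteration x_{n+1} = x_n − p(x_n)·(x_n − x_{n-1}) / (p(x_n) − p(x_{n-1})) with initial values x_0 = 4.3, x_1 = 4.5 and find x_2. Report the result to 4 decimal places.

p(4.3) = -0.001385, p(4.5) = 0.244077
x_2 = 4.500000 − 0.244077·(4.500000 − 4.300000) / (0.244077 − (-0.001385)) = 4.500000 − (0.048815)/(0.245462) = 4.301128

4.3011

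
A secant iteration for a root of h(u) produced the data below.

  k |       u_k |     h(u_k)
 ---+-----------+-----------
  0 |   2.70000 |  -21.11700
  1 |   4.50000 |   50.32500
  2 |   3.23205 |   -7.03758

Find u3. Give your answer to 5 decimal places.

3.38761

u3 = 3.23205 − (-7.03758)·(3.23205 − 4.50000) / (-7.03758 − 50.32500)
   = 3.23205 − (8.9232996)/(-57.3625800) = 3.3876096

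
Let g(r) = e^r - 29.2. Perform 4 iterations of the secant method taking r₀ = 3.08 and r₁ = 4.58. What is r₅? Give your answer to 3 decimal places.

3.374

g(3.08) = -7.44160, g(4.58) = 68.31439
r₂ = 4.58000 − 68.31439·(4.58000 − 3.08000) / (68.31439 − (-7.44160)) = 4.58000 − (102.47159)/(75.75599) = 3.22735
g(3.22735) = -3.98733
r₃ = 3.22735 − (-3.98733)·(3.22735 − 4.58000) / (-3.98733 − 68.31439) = 3.22735 − (5.39347)/(-72.30172) = 3.30194
g(3.30194) = -2.03462
r₄ = 3.30194 − (-2.03462)·(3.30194 − 3.22735) / (-2.03462 − (-3.98733)) = 3.30194 − (-0.15178)/(1.95271) = 3.37967
g(3.37967) = 0.16106
r₅ = 3.37967 − 0.16106·(3.37967 − 3.30194) / (0.16106 − (-2.03462)) = 3.37967 − (0.01252)/(2.19567) = 3.37397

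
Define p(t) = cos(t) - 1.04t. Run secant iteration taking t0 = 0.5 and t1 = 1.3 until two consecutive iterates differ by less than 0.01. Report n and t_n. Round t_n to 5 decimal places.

p(0.5) = 0.3575826, p(1.3) = -1.0845012
t2 = 1.3000000 − (-1.0845012)·(0.8000000)/(-1.4420837) = 0.6983699;  |Δ| = 0.6016301
p(0.6983699) = 0.0395866
t3 = 0.6983699 − 0.0395866·(-0.6016301)/(1.1240877) = 0.7195573;  |Δ| = 0.0211874
p(0.7195573) = 0.0037580
t4 = 0.7195573 − 0.0037580·(0.0211874)/(-0.0358286) = 0.7217796;  |Δ| = 0.0022223
|t4 − t3| = 0.0022223 < 0.01

n = 4, t_n = 0.72178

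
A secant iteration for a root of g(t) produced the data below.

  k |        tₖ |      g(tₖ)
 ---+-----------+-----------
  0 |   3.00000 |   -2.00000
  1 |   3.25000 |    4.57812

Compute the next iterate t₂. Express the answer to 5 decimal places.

t₂ = 3.25000 − 4.57812·(3.25000 − 3.00000) / (4.57812 − (-2.00000))
   = 3.25000 − (1.1445300)/(6.5781200) = 3.0760096

3.07601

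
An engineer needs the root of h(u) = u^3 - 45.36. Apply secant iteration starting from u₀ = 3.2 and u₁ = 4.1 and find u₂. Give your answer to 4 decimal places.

3.5135

h(3.2) = -12.592000, h(4.1) = 23.561000
u₂ = 4.100000 − 23.561000·(4.100000 − 3.200000) / (23.561000 − (-12.592000)) = 4.100000 − (21.204900)/(36.153000) = 3.513468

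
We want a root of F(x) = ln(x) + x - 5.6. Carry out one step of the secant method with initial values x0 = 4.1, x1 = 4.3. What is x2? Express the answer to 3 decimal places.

4.172

F(4.1) = -0.08901, F(4.3) = 0.15862
x2 = 4.30000 − 0.15862·(4.30000 − 4.10000) / (0.15862 − (-0.08901)) = 4.30000 − (0.03172)/(0.24763) = 4.17189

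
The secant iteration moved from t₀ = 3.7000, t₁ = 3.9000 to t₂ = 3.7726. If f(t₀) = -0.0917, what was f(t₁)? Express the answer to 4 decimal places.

0.1609

The secant line through (3.7000, -0.0917) and (3.9000, f(t₁)) crosses zero at t₂ = 3.7726.
So (3.7000, -0.0917), (3.9000, f(t₁)), (3.7726, 0) are collinear:
f(t₁) = -0.0917 · (3.9000 − 3.7726) / (3.7000 − 3.7726) = -0.0917 · (0.127400)/(-0.072600) = 0.160917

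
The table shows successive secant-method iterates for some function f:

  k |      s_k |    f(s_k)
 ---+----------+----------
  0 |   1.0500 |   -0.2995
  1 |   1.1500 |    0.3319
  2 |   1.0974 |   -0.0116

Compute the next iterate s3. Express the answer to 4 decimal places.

s3 = 1.0974 − (-0.0116)·(1.0974 − 1.1500) / (-0.0116 − 0.3319)
   = 1.0974 − (0.000610)/(-0.343500) = 1.099176

1.0992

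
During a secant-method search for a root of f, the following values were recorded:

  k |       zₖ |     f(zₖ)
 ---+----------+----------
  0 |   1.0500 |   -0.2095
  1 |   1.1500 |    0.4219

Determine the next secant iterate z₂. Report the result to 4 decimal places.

z₂ = 1.1500 − 0.4219·(1.1500 − 1.0500) / (0.4219 − (-0.2095))
   = 1.1500 − (0.042190)/(0.631400) = 1.083180

1.0832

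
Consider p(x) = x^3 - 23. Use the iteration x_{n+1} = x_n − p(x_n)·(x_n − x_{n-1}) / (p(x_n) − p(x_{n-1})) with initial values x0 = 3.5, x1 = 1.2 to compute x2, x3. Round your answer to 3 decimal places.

p(3.5) = 19.87500, p(1.2) = -21.27200
x2 = 1.20000 − (-21.27200)·(1.20000 − 3.50000) / (-21.27200 − 19.87500) = 1.20000 − (48.92560)/(-41.14700) = 2.38904
p(2.38904) = -9.36445
x3 = 2.38904 − (-9.36445)·(2.38904 − 1.20000) / (-9.36445 − (-21.27200)) = 2.38904 − (-11.13475)/(11.90755) = 3.32414

2.389, 3.324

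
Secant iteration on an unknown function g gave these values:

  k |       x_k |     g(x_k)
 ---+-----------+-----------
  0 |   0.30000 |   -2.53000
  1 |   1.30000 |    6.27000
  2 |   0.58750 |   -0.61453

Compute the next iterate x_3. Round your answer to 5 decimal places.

x_3 = 0.58750 − (-0.61453)·(0.58750 − 1.30000) / (-0.61453 − 6.27000)
   = 0.58750 − (0.4378526)/(-6.8845300) = 0.6510995

0.65110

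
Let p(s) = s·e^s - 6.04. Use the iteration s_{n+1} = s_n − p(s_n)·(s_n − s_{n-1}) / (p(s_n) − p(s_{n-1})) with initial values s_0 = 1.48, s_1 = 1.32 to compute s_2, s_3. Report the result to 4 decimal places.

1.4327, 1.4366

p(1.48) = 0.461560, p(1.32) = -1.098684
s_2 = 1.320000 − (-1.098684)·(1.320000 − 1.480000) / (-1.098684 − 0.461560) = 1.320000 − (0.175789)/(-1.560243) = 1.432668
p(1.432668) = -0.037318
s_3 = 1.432668 − (-0.037318)·(1.432668 − 1.320000) / (-0.037318 − (-1.098684)) = 1.432668 − (-0.004205)/(1.061366) = 1.436629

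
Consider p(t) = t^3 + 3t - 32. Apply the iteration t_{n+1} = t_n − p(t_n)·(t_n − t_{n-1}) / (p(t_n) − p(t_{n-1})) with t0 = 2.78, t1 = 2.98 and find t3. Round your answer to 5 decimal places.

p(2.78) = -2.1750480, p(2.98) = 3.4035920
t2 = 2.9800000 − 3.4035920·(2.9800000 − 2.7800000) / (3.4035920 − (-2.1750480)) = 2.9800000 − (0.6807184)/(5.5786400) = 2.8579777
p(2.8579777) = -0.0820002
t3 = 2.8579777 − (-0.0820002)·(2.8579777 − 2.9800000) / (-0.0820002 − 3.4035920) = 2.8579777 − (0.0100059)/(-3.4855922) = 2.8608483

2.86085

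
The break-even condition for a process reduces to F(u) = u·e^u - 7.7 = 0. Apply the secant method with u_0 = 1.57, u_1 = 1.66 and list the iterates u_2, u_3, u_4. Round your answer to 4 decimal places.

F(1.57) = -0.153562, F(1.66) = 1.030456
u_2 = 1.660000 − 1.030456·(1.660000 − 1.570000) / (1.030456 − (-0.153562)) = 1.660000 − (0.092741)/(1.184018) = 1.581673
F(1.581673) = -0.008194
u_3 = 1.581673 − (-0.008194)·(1.581673 − 1.660000) / (-0.008194 − 1.030456) = 1.581673 − (0.000642)/(-1.038650) = 1.582291
F(1.582291) = -0.000433
u_4 = 1.582291 − (-0.000433)·(1.582291 − 1.581673) / (-0.000433 − (-0.008194)) = 1.582291 − (0.000000)/(0.007762) = 1.582325

1.5817, 1.5823, 1.5823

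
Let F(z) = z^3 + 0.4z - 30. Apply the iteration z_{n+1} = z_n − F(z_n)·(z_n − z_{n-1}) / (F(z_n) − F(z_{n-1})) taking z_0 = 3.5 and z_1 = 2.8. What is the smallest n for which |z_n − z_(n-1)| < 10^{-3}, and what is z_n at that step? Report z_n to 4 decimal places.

F(3.5) = 14.275000, F(2.8) = -6.928000
z_2 = 2.800000 − (-6.928000)·(-0.700000)/(-21.203000) = 3.028722;  |Δ| = 0.228722
F(3.028722) = -1.005559
z_3 = 3.028722 − (-1.005559)·(0.228722)/(5.922441) = 3.067557;  |Δ| = 0.038834
F(3.067557) = 0.092436
z_4 = 3.067557 − 0.092436·(0.038834)/(1.097995) = 3.064287;  |Δ| = 0.003269
F(3.064287) = -0.001065
z_5 = 3.064287 − (-0.001065)·(-0.003269)/(-0.093501) = 3.064325;  |Δ| = 0.000037
|z_5 − z_4| = 0.000037 < 10^{-3}

n = 5, z_n = 3.0643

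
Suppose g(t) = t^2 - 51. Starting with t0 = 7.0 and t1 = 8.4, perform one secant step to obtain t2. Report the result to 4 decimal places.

g(7.0) = -2.000000, g(8.4) = 19.560000
t2 = 8.400000 − 19.560000·(8.400000 − 7.000000) / (19.560000 − (-2.000000)) = 8.400000 − (27.384000)/(21.560000) = 7.129870

7.1299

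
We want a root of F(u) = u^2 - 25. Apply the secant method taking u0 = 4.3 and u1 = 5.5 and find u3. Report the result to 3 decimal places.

F(4.3) = -6.51000, F(5.5) = 5.25000
u2 = 5.50000 − 5.25000·(5.50000 − 4.30000) / (5.25000 − (-6.51000)) = 5.50000 − (6.30000)/(11.76000) = 4.96429
F(4.96429) = -0.35587
u3 = 4.96429 − (-0.35587)·(4.96429 − 5.50000) / (-0.35587 − 5.25000) = 4.96429 − (0.19064)/(-5.60587) = 4.99829

4.998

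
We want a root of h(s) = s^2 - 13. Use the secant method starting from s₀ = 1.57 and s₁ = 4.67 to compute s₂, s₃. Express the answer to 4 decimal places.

3.2583, 3.5589

h(1.57) = -10.535100, h(4.67) = 8.808900
s₂ = 4.670000 − 8.808900·(4.670000 − 1.570000) / (8.808900 − (-10.535100)) = 4.670000 − (27.307590)/(19.344000) = 3.258317
h(3.258317) = -2.383368
s₃ = 3.258317 − (-2.383368)·(3.258317 − 4.670000) / (-2.383368 − 8.808900) = 3.258317 − (3.364560)/(-11.192268) = 3.558932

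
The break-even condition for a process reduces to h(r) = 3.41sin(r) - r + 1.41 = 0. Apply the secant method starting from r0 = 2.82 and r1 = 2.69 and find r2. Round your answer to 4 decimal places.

2.7401

h(2.82) = -0.332174, h(2.69) = 0.208121
r2 = 2.690000 − 0.208121·(2.690000 − 2.820000) / (0.208121 − (-0.332174)) = 2.690000 − (-0.027056)/(0.540295) = 2.740076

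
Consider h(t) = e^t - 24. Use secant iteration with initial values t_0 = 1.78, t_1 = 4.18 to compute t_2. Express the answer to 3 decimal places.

2.510

h(1.78) = -18.07014, h(4.18) = 41.36585
t_2 = 4.18000 − 41.36585·(4.18000 − 1.78000) / (41.36585 − (-18.07014)) = 4.18000 − (99.27805)/(59.43600) = 2.50966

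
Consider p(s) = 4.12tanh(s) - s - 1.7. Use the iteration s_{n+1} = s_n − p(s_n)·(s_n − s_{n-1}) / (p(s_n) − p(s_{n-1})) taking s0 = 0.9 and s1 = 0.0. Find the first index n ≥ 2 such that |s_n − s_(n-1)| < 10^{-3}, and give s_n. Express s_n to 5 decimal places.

n = 6, s_n = 0.64703

p(0.9) = 0.3511472, p(0.0) = -1.7000000
s2 = 0.0000000 − (-1.7000000)·(-0.9000000)/(-2.0511472) = 0.7459240;  |Δ| = 0.7459240
p(0.7459240) = 0.1608452
s3 = 0.7459240 − 0.1608452·(0.7459240)/(1.8608452) = 0.6814488;  |Δ| = 0.0644752
p(0.6814488) = 0.0594884
s4 = 0.6814488 − 0.0594884·(-0.0644752)/(-0.1013569) = 0.6436071;  |Δ| = 0.0378418
p(0.6436071) = -0.0061228
s5 = 0.6436071 − (-0.0061228)·(-0.0378418)/(-0.0656111) = 0.6471384;  |Δ| = 0.0035314
p(0.6471384) = 0.0001921
s6 = 0.6471384 − 0.0001921·(0.0035314)/(0.0063149) = 0.6470310;  |Δ| = 0.0001074
|s6 − s5| = 0.0001074 < 10^{-3}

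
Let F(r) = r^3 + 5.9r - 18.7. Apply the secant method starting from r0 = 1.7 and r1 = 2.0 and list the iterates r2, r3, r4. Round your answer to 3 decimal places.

F(1.7) = -3.75700, F(2.0) = 1.10000
r2 = 2.00000 − 1.10000·(2.00000 − 1.70000) / (1.10000 − (-3.75700)) = 2.00000 − (0.33000)/(4.85700) = 1.93206
F(1.93206) = -0.08880
r3 = 1.93206 − (-0.08880)·(1.93206 − 2.00000) / (-0.08880 − 1.10000) = 1.93206 − (0.00603)/(-1.18880) = 1.93713
F(1.93713) = -0.00187
r4 = 1.93713 − (-0.00187)·(1.93713 − 1.93206) / (-0.00187 − (-0.08880)) = 1.93713 − (-0.00001)/(0.08693) = 1.93724

1.932, 1.937, 1.937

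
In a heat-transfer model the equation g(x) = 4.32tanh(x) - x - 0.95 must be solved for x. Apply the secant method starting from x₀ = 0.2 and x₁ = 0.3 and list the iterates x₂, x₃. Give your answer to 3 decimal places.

g(0.2) = -0.29734, g(0.3) = 0.00847
x₂ = 0.30000 − 0.00847·(0.30000 − 0.20000) / (0.00847 − (-0.29734)) = 0.30000 − (0.00085)/(0.30581) = 0.29723
g(0.29723) = 0.00028
x₃ = 0.29723 − 0.00028·(0.29723 − 0.30000) / (0.00028 − 0.00847) = 0.29723 − (0.00000)/(-0.00819) = 0.29714

0.297, 0.297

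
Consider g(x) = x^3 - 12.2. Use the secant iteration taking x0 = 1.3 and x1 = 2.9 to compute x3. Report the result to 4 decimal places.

2.2360

g(1.3) = -10.003000, g(2.9) = 12.189000
x2 = 2.900000 − 12.189000·(2.900000 − 1.300000) / (12.189000 − (-10.003000)) = 2.900000 − (19.502400)/(22.192000) = 2.021197
g(2.021197) = -3.942933
x3 = 2.021197 − (-3.942933)·(2.021197 − 2.900000) / (-3.942933 − 12.189000) = 2.021197 − (3.465062)/(-16.131933) = 2.235992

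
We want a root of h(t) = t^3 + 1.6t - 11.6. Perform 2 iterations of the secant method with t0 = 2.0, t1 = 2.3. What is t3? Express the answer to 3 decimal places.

h(2.0) = -0.40000, h(2.3) = 4.24700
t2 = 2.30000 − 4.24700·(2.30000 − 2.00000) / (4.24700 − (-0.40000)) = 2.30000 − (1.27410)/(4.64700) = 2.02582
h(2.02582) = -0.04479
t3 = 2.02582 − (-0.04479)·(2.02582 − 2.30000) / (-0.04479 − 4.24700) = 2.02582 − (0.01228)/(-4.29179) = 2.02868

2.029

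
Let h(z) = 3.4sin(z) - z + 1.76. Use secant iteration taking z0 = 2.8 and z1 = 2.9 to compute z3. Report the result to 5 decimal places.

h(2.8) = 0.0989597, h(2.9) = -0.3265523
z2 = 2.9000000 − (-0.3265523)·(2.9000000 − 2.8000000) / (-0.3265523 − 0.0989597) = 2.9000000 − (-0.0326552)/(-0.4255120) = 2.8232566
h(2.8232566) = 0.0008979
z3 = 2.8232566 − 0.0008979·(2.8232566 − 2.9000000) / (0.0008979 − (-0.3265523)) = 2.8232566 − (-0.0000689)/(0.3274502) = 2.8234671

2.82347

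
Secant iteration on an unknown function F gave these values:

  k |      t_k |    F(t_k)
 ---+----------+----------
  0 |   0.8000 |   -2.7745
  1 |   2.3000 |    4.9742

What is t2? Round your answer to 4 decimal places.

t2 = 2.3000 − 4.9742·(2.3000 − 0.8000) / (4.9742 − (-2.7745))
   = 2.3000 − (7.461300)/(7.748700) = 1.337090

1.3371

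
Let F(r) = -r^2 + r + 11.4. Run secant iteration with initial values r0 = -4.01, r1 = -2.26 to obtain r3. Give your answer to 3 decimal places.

F(-4.01) = -8.69010, F(-2.26) = 4.03240
r2 = -2.26000 − 4.03240·(-2.26000 − (-4.01000)) / (4.03240 − (-8.69010)) = -2.26000 − (7.05670)/(12.72250) = -2.81466
F(-2.81466) = 0.66301
r3 = -2.81466 − 0.66301·(-2.81466 − (-2.26000)) / (0.66301 − 4.03240) = -2.81466 − (-0.36775)/(-3.36939) = -2.92381

-2.924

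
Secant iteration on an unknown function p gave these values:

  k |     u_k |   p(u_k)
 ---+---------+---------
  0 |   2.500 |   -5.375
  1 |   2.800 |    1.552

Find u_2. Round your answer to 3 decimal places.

2.733

u_2 = 2.800 − 1.552·(2.800 − 2.500) / (1.552 − (-5.375))
   = 2.800 − (0.46560)/(6.92700) = 2.73278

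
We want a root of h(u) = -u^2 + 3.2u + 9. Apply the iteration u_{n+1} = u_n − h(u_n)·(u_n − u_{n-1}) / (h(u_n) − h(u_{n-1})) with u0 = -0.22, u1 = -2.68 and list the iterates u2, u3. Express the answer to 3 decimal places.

-1.572, -1.773

h(-0.22) = 8.24760, h(-2.68) = -6.75840
u2 = -2.68000 − (-6.75840)·(-2.68000 − (-0.22000)) / (-6.75840 − 8.24760) = -2.68000 − (16.62566)/(-15.00600) = -1.57207
h(-1.57207) = 1.49800
u3 = -1.57207 − 1.49800·(-1.57207 − (-2.68000)) / (1.49800 − (-6.75840)) = -1.57207 − (1.65969)/(8.25640) = -1.77308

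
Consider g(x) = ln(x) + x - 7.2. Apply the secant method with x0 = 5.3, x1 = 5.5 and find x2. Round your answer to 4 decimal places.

5.4960

g(5.3) = -0.232293, g(5.5) = 0.004748
x2 = 5.500000 − 0.004748·(5.500000 − 5.300000) / (0.004748 − (-0.232293)) = 5.500000 − (0.000950)/(0.237041) = 5.495994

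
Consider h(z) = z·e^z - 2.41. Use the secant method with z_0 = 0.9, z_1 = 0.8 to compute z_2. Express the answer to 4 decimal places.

h(0.9) = -0.196357, h(0.8) = -0.629567
z_2 = 0.800000 − (-0.629567)·(0.800000 − 0.900000) / (-0.629567 − (-0.196357)) = 0.800000 − (0.062957)/(-0.433210) = 0.945326

0.9453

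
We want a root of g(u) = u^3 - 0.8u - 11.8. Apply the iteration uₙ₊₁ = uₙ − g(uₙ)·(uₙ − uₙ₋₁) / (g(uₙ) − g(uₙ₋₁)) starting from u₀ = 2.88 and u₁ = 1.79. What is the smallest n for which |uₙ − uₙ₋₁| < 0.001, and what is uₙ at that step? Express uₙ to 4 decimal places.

n = 6, uₙ = 2.3937

g(2.88) = 9.783872, g(1.79) = -7.496661
u₂ = 1.790000 − (-7.496661)·(-1.090000)/(-17.280533) = 2.262865;  |Δ| = 0.472865
g(2.262865) = -2.023159
u₃ = 2.262865 − (-2.023159)·(0.472865)/(5.473502) = 2.437649;  |Δ| = 0.174784
g(2.437649) = 0.734719
u₄ = 2.437649 − 0.734719·(0.174784)/(2.757878) = 2.391085;  |Δ| = 0.046564
g(2.391085) = -0.042340
u₅ = 2.391085 − (-0.042340)·(-0.046564)/(-0.777059) = 2.393623;  |Δ| = 0.002537
g(2.393623) = -0.000807
u₆ = 2.393623 − (-0.000807)·(0.002537)/(0.041533) = 2.393672;  |Δ| = 0.000049
|u₆ − u₅| = 0.000049 < 0.001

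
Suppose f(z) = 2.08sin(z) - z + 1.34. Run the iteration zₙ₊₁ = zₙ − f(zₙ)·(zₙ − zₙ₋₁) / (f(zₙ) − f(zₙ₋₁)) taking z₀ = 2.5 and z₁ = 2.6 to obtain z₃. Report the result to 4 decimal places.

2.5316

f(2.5) = 0.084822, f(2.6) = -0.187757
z₂ = 2.600000 − (-0.187757)·(2.600000 − 2.500000) / (-0.187757 − 0.084822) = 2.600000 − (-0.018776)/(-0.272579) = 2.531118
f(2.531118) = 0.001255
z₃ = 2.531118 − 0.001255·(2.531118 − 2.600000) / (0.001255 − (-0.187757)) = 2.531118 − (-0.000086)/(0.189012) = 2.531576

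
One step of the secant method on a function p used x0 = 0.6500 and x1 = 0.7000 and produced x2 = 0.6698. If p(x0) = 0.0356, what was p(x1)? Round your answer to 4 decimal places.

The secant line through (0.6500, 0.0356) and (0.7000, p(x1)) crosses zero at x2 = 0.6698.
So (0.6500, 0.0356), (0.7000, p(x1)), (0.6698, 0) are collinear:
p(x1) = 0.0356 · (0.7000 − 0.6698) / (0.6500 − 0.6698) = 0.0356 · (0.030200)/(-0.019800) = -0.054299

-0.0543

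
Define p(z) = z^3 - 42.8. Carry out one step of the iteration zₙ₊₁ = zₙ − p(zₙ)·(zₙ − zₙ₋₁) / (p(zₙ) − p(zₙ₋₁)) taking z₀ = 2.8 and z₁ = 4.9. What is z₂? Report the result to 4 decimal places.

p(2.8) = -20.848000, p(4.9) = 74.849000
z₂ = 4.900000 − 74.849000·(4.900000 − 2.800000) / (74.849000 − (-20.848000)) = 4.900000 − (157.182900)/(95.697000) = 3.257494

3.2575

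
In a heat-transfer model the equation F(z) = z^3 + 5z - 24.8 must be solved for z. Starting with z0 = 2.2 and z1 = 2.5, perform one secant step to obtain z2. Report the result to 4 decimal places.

2.3460

F(2.2) = -3.152000, F(2.5) = 3.325000
z2 = 2.500000 − 3.325000·(2.500000 − 2.200000) / (3.325000 − (-3.152000)) = 2.500000 − (0.997500)/(6.477000) = 2.345994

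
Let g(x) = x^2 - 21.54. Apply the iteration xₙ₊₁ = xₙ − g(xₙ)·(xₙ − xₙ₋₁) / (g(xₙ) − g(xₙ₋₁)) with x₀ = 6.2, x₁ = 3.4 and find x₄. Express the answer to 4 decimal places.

g(6.2) = 16.900000, g(3.4) = -9.980000
x₂ = 3.400000 − (-9.980000)·(3.400000 − 6.200000) / (-9.980000 − 16.900000) = 3.400000 − (27.944000)/(-26.880000) = 4.439583
g(4.439583) = -1.830100
x₃ = 4.439583 − (-1.830100)·(4.439583 − 3.400000) / (-1.830100 − (-9.980000)) = 4.439583 − (-1.902541)/(8.149900) = 4.673027
g(4.673027) = 0.297180
x₄ = 4.673027 − 0.297180·(4.673027 − 4.439583) / (0.297180 − (-1.830100)) = 4.673027 − (0.069375)/(2.127280) = 4.640415

4.6404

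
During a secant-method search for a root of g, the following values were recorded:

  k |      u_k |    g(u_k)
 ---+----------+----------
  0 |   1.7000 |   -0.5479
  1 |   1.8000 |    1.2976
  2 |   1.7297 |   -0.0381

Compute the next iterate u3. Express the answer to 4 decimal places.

u3 = 1.7297 − (-0.0381)·(1.7297 − 1.8000) / (-0.0381 − 1.2976)
   = 1.7297 − (0.002678)/(-1.335700) = 1.731705

1.7317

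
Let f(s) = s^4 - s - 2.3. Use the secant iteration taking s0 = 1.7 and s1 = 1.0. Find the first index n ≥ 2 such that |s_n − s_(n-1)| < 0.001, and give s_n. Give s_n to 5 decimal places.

f(1.7) = 4.3521000, f(1.0) = -2.3000000
s2 = 1.0000000 − (-2.3000000)·(-0.7000000)/(-6.6521000) = 1.2420288;  |Δ| = 0.2420288
f(1.2420288) = -1.1623042
s3 = 1.2420288 − (-1.1623042)·(0.2420288)/(1.1376958) = 1.4892927;  |Δ| = 0.2472639
f(1.4892927) = 1.1301997
s4 = 1.4892927 − 1.1301997·(0.2472639)/(2.2925038) = 1.3673921;  |Δ| = 0.1219006
f(1.3673921) = -0.1713849
s5 = 1.3673921 − (-0.1713849)·(-0.1219006)/(-1.3015846) = 1.3834433;  |Δ| = 0.0160511
f(1.3834433) = -0.0203714
s6 = 1.3834433 − (-0.0203714)·(0.0160511)/(0.1510135) = 1.3856086;  |Δ| = 0.0021653
f(1.3856086) = 0.0004499
s7 = 1.3856086 − 0.0004499·(0.0021653)/(0.0208213) = 1.3855618;  |Δ| = 0.0000468
|s7 − s6| = 0.0000468 < 0.001

n = 7, s_n = 1.38556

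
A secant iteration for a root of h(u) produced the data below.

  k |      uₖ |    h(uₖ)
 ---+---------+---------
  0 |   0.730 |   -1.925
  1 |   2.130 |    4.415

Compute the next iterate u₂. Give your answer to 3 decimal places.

u₂ = 2.130 − 4.415·(2.130 − 0.730) / (4.415 − (-1.925))
   = 2.130 − (6.18100)/(6.34000) = 1.15508

1.155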